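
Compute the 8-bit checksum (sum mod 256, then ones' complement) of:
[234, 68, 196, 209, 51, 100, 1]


Sum = 859 mod 256 = 91
Complement = 164

164


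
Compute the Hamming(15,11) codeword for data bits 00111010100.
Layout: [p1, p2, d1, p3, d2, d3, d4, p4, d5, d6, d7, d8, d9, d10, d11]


Parity bits: p1=0, p2=1, p3=1, p4=1

010101111010100


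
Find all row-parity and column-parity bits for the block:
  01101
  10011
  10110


Row parities: 111
Column parities: 01000

Row P: 111, Col P: 01000, Corner: 1


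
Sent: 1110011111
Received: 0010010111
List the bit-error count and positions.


XOR: 1100001000

3 error(s) at position(s): 0, 1, 6


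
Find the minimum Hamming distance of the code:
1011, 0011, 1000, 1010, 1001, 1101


Comparing all pairs, minimum distance: 1
Can detect 0 errors, correct 0 errors

1


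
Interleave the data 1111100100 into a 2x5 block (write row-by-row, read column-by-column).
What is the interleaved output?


Matrix:
  11111
  00100
Read columns: 1010111010

1010111010


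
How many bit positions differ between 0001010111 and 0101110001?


XOR: 0100100110
Count of 1s: 4

4


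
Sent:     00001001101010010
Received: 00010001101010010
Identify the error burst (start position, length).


XOR: 00011000000000000

Burst at position 3, length 2


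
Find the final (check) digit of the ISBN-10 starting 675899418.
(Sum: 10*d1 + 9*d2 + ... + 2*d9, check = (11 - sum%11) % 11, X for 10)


Weighted sum: 353
353 mod 11 = 1

Check digit: X


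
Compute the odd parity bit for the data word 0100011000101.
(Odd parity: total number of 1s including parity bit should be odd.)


Number of 1s in data: 5
Parity bit: 0

0


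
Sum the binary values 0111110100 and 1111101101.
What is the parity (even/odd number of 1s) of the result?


0111110100 = 500
1111101101 = 1005
Sum = 1505 = 10111100001
1s count = 6

even parity (6 ones in 10111100001)


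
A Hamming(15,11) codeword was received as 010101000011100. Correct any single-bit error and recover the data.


Syndrome = 10: error at position 10

Data: 00100111100 (corrected bit 10)


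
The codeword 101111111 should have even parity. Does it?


Number of 1s: 8

Yes, parity is correct (8 ones)


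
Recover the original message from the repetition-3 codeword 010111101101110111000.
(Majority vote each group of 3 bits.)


Groups: 010, 111, 101, 101, 110, 111, 000
Majority votes: 0111110

0111110


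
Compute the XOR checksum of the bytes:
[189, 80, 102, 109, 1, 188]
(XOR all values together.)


XOR chain: 189 ^ 80 ^ 102 ^ 109 ^ 1 ^ 188 = 91

91


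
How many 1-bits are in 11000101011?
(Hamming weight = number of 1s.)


Counting 1s in 11000101011

6


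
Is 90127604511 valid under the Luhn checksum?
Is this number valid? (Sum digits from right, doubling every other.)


Luhn sum = 40
40 mod 10 = 0

Valid (Luhn sum mod 10 = 0)


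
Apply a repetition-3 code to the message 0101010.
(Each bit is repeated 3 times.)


Each bit -> 3 copies

000111000111000111000


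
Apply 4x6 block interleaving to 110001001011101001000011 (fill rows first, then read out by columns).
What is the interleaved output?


Matrix:
  110001
  001011
  101001
  000011
Read columns: 101010000110000001011111

101010000110000001011111


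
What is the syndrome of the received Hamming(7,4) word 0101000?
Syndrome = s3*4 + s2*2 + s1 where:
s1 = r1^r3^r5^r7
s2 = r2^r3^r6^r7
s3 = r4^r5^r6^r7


s1=0, s2=1, s3=1

Syndrome = 6 (error at position 6)


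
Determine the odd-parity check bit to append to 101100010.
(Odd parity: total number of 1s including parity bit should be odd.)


Number of 1s in data: 4
Parity bit: 1

1


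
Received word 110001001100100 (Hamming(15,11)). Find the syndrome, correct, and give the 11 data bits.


Syndrome = 11: error at position 11

Data: 00101110100 (corrected bit 11)


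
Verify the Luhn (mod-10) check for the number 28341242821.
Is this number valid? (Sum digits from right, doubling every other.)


Luhn sum = 46
46 mod 10 = 6

Invalid (Luhn sum mod 10 = 6)


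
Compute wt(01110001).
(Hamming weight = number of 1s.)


Counting 1s in 01110001

4


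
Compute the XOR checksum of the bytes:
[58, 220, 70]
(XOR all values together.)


XOR chain: 58 ^ 220 ^ 70 = 160

160


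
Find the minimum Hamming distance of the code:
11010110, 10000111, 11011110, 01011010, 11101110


Comparing all pairs, minimum distance: 1
Can detect 0 errors, correct 0 errors

1


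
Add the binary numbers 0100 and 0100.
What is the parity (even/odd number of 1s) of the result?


0100 = 4
0100 = 4
Sum = 8 = 1000
1s count = 1

odd parity (1 ones in 1000)


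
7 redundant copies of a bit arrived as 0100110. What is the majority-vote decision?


Ones: 3 out of 7
Threshold: 4

0 (3/7 voted 1)


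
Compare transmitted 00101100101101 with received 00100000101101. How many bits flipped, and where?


XOR: 00001100000000

2 error(s) at position(s): 4, 5


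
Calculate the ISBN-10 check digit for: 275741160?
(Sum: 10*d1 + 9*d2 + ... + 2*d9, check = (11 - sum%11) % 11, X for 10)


Weighted sum: 223
223 mod 11 = 3

Check digit: 8


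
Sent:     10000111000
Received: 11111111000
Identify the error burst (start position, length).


XOR: 01111000000

Burst at position 1, length 4


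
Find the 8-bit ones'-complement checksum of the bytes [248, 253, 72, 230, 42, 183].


Sum = 1028 mod 256 = 4
Complement = 251

251


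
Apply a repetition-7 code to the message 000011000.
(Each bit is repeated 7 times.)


Each bit -> 7 copies

000000000000000000000000000011111111111111000000000000000000000


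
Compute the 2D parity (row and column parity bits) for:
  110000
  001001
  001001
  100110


Row parities: 0001
Column parities: 010110

Row P: 0001, Col P: 010110, Corner: 1


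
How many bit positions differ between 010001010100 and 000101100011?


XOR: 010100110111
Count of 1s: 7

7


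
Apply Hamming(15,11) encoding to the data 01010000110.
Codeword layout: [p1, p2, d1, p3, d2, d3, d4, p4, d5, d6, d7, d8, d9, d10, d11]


Parity bits: p1=1, p2=0, p3=0, p4=0

100010100000110


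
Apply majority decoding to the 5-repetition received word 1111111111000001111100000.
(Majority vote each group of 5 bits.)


Groups: 11111, 11111, 00000, 11111, 00000
Majority votes: 11010

11010


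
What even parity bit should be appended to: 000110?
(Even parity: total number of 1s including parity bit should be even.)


Number of 1s in data: 2
Parity bit: 0

0


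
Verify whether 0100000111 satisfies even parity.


Number of 1s: 4

Yes, parity is correct (4 ones)


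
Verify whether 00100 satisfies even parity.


Number of 1s: 1

No, parity error (1 ones)


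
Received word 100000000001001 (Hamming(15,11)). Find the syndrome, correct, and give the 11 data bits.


Syndrome = 2: error at position 2

Data: 00000001001 (corrected bit 2)


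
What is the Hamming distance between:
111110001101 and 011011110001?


XOR: 100101111100
Count of 1s: 7

7


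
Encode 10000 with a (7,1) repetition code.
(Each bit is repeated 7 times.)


Each bit -> 7 copies

11111110000000000000000000000000000


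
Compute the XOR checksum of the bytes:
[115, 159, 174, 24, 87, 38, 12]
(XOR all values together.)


XOR chain: 115 ^ 159 ^ 174 ^ 24 ^ 87 ^ 38 ^ 12 = 39

39


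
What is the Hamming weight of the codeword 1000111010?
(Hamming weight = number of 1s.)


Counting 1s in 1000111010

5


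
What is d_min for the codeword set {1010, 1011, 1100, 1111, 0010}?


Comparing all pairs, minimum distance: 1
Can detect 0 errors, correct 0 errors

1


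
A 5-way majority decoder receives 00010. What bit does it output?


Ones: 1 out of 5
Threshold: 3

0 (1/5 voted 1)


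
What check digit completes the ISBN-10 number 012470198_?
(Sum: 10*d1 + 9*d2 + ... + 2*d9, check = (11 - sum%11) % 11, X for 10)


Weighted sum: 142
142 mod 11 = 10

Check digit: 1


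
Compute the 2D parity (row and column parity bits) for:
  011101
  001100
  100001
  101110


Row parities: 0000
Column parities: 011110

Row P: 0000, Col P: 011110, Corner: 0


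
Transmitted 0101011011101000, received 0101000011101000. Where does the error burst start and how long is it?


XOR: 0000011000000000

Burst at position 5, length 2


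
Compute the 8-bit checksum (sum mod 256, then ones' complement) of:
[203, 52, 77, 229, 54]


Sum = 615 mod 256 = 103
Complement = 152

152


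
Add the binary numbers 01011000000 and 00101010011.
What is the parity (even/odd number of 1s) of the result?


01011000000 = 704
00101010011 = 339
Sum = 1043 = 10000010011
1s count = 4

even parity (4 ones in 10000010011)


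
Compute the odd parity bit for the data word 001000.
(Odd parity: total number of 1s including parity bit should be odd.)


Number of 1s in data: 1
Parity bit: 0

0


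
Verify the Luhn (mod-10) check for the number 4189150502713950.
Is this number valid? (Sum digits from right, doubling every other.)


Luhn sum = 61
61 mod 10 = 1

Invalid (Luhn sum mod 10 = 1)


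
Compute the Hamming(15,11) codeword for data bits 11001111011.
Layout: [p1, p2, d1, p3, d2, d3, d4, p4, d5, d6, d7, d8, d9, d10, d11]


Parity bits: p1=1, p2=1, p3=0, p4=0

111010001111011


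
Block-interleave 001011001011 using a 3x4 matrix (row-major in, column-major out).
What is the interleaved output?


Matrix:
  0010
  1100
  1011
Read columns: 011010101001

011010101001


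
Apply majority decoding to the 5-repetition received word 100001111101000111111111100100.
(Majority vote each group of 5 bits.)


Groups: 10000, 11111, 01000, 11111, 11111, 00100
Majority votes: 010110

010110


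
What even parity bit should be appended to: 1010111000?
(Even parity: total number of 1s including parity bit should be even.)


Number of 1s in data: 5
Parity bit: 1

1


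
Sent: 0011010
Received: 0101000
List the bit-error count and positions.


XOR: 0110010

3 error(s) at position(s): 1, 2, 5


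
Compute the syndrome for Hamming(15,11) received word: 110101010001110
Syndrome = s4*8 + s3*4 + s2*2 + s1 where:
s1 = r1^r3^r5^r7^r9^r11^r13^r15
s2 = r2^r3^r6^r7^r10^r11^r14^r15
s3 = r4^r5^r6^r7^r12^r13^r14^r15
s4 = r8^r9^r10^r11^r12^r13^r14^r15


s1=0, s2=1, s3=1, s4=0

Syndrome = 6 (error at position 6)


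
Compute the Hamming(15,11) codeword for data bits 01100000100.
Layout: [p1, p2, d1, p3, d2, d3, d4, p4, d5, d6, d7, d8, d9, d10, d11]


Parity bits: p1=0, p2=1, p3=1, p4=1

010111010000100


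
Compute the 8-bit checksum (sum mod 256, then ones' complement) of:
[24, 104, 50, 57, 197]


Sum = 432 mod 256 = 176
Complement = 79

79


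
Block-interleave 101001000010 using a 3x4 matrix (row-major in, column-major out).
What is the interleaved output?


Matrix:
  1010
  0100
  0010
Read columns: 100010101000

100010101000


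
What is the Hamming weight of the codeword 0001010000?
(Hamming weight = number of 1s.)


Counting 1s in 0001010000

2


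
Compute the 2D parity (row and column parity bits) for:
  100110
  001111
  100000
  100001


Row parities: 1010
Column parities: 101000

Row P: 1010, Col P: 101000, Corner: 0


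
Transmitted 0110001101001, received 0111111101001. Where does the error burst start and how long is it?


XOR: 0001110000000

Burst at position 3, length 3


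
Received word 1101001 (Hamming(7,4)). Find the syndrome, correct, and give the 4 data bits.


Syndrome = 0: no error detected

Data: 0001 (no errors)


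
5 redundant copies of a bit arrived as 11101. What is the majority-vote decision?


Ones: 4 out of 5
Threshold: 3

1 (4/5 voted 1)


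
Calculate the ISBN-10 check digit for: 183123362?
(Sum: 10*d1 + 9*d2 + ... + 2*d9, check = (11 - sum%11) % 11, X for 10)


Weighted sum: 174
174 mod 11 = 9

Check digit: 2


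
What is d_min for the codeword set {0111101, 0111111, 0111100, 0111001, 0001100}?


Comparing all pairs, minimum distance: 1
Can detect 0 errors, correct 0 errors

1


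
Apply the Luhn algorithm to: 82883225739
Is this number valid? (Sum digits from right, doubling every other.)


Luhn sum = 59
59 mod 10 = 9

Invalid (Luhn sum mod 10 = 9)


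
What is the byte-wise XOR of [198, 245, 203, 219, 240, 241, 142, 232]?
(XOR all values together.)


XOR chain: 198 ^ 245 ^ 203 ^ 219 ^ 240 ^ 241 ^ 142 ^ 232 = 68

68


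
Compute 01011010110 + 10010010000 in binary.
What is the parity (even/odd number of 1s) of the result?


01011010110 = 726
10010010000 = 1168
Sum = 1894 = 11101100110
1s count = 7

odd parity (7 ones in 11101100110)


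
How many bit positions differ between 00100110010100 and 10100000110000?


XOR: 10000110100100
Count of 1s: 5

5


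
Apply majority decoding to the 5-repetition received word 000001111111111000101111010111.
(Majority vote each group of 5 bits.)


Groups: 00000, 11111, 11111, 00010, 11110, 10111
Majority votes: 011011

011011


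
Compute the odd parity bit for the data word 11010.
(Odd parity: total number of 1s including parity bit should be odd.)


Number of 1s in data: 3
Parity bit: 0

0


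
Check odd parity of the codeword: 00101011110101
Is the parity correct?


Number of 1s: 8

No, parity error (8 ones)


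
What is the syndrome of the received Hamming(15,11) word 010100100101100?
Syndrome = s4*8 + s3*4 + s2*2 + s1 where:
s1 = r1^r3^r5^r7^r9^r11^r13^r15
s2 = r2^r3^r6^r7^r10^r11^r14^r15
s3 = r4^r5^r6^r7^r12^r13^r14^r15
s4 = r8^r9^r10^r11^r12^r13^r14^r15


s1=0, s2=1, s3=0, s4=1

Syndrome = 10 (error at position 10)


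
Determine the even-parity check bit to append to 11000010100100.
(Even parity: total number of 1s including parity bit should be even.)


Number of 1s in data: 5
Parity bit: 1

1


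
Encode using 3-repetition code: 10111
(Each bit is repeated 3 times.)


Each bit -> 3 copies

111000111111111


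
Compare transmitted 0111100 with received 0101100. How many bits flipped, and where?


XOR: 0010000

1 error(s) at position(s): 2


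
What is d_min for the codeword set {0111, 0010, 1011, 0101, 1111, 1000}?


Comparing all pairs, minimum distance: 1
Can detect 0 errors, correct 0 errors

1


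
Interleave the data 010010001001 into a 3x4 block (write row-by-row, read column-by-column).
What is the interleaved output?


Matrix:
  0100
  1000
  1001
Read columns: 011100000001

011100000001


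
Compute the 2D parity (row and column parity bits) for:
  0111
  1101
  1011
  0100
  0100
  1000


Row parities: 111111
Column parities: 1001

Row P: 111111, Col P: 1001, Corner: 0


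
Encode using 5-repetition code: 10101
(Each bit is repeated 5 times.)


Each bit -> 5 copies

1111100000111110000011111


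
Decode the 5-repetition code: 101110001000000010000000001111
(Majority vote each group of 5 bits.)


Groups: 10111, 00010, 00000, 01000, 00000, 01111
Majority votes: 100001

100001


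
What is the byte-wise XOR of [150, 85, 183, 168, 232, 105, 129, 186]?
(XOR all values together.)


XOR chain: 150 ^ 85 ^ 183 ^ 168 ^ 232 ^ 105 ^ 129 ^ 186 = 102

102


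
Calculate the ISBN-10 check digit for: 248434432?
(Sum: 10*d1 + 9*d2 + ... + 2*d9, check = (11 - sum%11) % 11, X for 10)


Weighted sum: 215
215 mod 11 = 6

Check digit: 5


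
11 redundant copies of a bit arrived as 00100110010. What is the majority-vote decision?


Ones: 4 out of 11
Threshold: 6

0 (4/11 voted 1)


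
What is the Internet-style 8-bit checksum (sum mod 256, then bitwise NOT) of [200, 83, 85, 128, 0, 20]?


Sum = 516 mod 256 = 4
Complement = 251

251


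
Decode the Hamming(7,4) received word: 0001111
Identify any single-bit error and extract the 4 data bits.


Syndrome = 0: no error detected

Data: 0111 (no errors)


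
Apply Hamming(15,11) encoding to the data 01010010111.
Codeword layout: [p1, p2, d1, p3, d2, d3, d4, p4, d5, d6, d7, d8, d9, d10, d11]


Parity bits: p1=1, p2=0, p3=1, p4=0

100110100010111


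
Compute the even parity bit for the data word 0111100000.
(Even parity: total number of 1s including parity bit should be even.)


Number of 1s in data: 4
Parity bit: 0

0


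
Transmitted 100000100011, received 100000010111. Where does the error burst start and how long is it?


XOR: 000000110100

Burst at position 6, length 4


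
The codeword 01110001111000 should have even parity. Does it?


Number of 1s: 7

No, parity error (7 ones)


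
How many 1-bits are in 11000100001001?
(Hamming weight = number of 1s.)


Counting 1s in 11000100001001

5


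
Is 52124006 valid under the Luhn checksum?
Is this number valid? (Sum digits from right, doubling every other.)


Luhn sum = 21
21 mod 10 = 1

Invalid (Luhn sum mod 10 = 1)


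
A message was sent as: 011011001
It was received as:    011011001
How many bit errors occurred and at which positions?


XOR: 000000000

0 errors (received matches sent)


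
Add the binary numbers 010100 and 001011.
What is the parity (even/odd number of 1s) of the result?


010100 = 20
001011 = 11
Sum = 31 = 11111
1s count = 5

odd parity (5 ones in 11111)


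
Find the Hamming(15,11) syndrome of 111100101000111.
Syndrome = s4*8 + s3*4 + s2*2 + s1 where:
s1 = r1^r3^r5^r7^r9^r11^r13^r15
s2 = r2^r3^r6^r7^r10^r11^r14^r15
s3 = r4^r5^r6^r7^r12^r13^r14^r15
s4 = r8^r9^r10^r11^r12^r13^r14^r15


s1=0, s2=1, s3=1, s4=0

Syndrome = 6 (error at position 6)


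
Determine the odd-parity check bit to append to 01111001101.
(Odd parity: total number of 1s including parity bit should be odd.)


Number of 1s in data: 7
Parity bit: 0

0


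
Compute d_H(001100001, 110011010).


XOR: 111111011
Count of 1s: 8

8


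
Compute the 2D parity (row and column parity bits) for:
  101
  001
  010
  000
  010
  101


Row parities: 011010
Column parities: 001

Row P: 011010, Col P: 001, Corner: 1


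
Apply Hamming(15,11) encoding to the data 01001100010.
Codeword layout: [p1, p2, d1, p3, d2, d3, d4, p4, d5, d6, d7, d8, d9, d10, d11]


Parity bits: p1=0, p2=0, p3=0, p4=1

000010011100010


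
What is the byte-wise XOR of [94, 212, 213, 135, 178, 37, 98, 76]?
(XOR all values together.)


XOR chain: 94 ^ 212 ^ 213 ^ 135 ^ 178 ^ 37 ^ 98 ^ 76 = 97

97


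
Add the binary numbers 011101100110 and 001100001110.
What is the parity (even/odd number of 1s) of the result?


011101100110 = 1894
001100001110 = 782
Sum = 2676 = 101001110100
1s count = 6

even parity (6 ones in 101001110100)


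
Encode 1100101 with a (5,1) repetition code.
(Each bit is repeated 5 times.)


Each bit -> 5 copies

11111111110000000000111110000011111


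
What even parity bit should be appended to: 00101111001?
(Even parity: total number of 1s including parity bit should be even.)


Number of 1s in data: 6
Parity bit: 0

0


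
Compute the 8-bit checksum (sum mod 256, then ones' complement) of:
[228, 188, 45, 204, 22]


Sum = 687 mod 256 = 175
Complement = 80

80


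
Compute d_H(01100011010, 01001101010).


XOR: 00101110000
Count of 1s: 4

4


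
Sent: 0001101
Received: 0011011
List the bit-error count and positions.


XOR: 0010110

3 error(s) at position(s): 2, 4, 5


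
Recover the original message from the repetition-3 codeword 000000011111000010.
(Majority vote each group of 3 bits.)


Groups: 000, 000, 011, 111, 000, 010
Majority votes: 001100

001100


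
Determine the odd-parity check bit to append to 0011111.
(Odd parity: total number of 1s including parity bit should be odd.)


Number of 1s in data: 5
Parity bit: 0

0


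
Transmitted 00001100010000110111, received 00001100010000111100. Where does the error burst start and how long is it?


XOR: 00000000000000001011

Burst at position 16, length 4


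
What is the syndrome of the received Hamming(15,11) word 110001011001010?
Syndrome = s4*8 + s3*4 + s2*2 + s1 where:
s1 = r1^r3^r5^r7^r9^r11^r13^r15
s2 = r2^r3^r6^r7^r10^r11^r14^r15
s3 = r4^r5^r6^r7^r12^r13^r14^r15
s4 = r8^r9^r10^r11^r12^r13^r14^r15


s1=0, s2=1, s3=1, s4=0

Syndrome = 6 (error at position 6)


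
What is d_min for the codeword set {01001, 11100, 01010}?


Comparing all pairs, minimum distance: 2
Can detect 1 errors, correct 0 errors

2


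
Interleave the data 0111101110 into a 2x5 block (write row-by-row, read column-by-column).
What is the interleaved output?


Matrix:
  01111
  01110
Read columns: 0011111110

0011111110


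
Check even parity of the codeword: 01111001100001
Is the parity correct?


Number of 1s: 7

No, parity error (7 ones)


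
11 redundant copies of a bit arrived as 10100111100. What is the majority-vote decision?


Ones: 6 out of 11
Threshold: 6

1 (6/11 voted 1)


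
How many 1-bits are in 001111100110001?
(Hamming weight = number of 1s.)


Counting 1s in 001111100110001

8


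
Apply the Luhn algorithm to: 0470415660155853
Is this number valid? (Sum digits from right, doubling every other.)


Luhn sum = 48
48 mod 10 = 8

Invalid (Luhn sum mod 10 = 8)


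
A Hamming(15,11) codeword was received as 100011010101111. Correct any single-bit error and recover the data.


Syndrome = 0: no error detected

Data: 01100101111 (no errors)


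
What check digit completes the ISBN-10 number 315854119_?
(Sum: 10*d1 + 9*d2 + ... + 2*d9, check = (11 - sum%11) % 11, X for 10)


Weighted sum: 210
210 mod 11 = 1

Check digit: X


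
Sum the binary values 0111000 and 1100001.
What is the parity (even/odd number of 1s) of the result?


0111000 = 56
1100001 = 97
Sum = 153 = 10011001
1s count = 4

even parity (4 ones in 10011001)


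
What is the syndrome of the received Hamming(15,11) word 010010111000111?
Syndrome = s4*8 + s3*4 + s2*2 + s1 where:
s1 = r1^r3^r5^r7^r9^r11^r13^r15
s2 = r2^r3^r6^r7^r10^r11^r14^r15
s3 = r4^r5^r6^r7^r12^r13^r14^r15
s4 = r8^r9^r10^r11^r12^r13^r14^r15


s1=1, s2=0, s3=1, s4=1

Syndrome = 13 (error at position 13)


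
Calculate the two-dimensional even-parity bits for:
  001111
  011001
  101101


Row parities: 010
Column parities: 111011

Row P: 010, Col P: 111011, Corner: 1


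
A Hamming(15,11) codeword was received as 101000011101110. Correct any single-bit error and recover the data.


Syndrome = 6: error at position 6

Data: 10101101110 (corrected bit 6)


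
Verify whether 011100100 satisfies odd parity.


Number of 1s: 4

No, parity error (4 ones)


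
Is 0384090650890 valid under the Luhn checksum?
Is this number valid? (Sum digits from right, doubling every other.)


Luhn sum = 56
56 mod 10 = 6

Invalid (Luhn sum mod 10 = 6)


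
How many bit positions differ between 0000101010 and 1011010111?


XOR: 1011111101
Count of 1s: 8

8


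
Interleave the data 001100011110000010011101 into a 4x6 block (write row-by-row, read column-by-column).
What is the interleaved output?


Matrix:
  001100
  011110
  000010
  011101
Read columns: 000001011101110101100001

000001011101110101100001


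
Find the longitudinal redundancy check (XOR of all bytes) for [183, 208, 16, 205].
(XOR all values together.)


XOR chain: 183 ^ 208 ^ 16 ^ 205 = 186

186


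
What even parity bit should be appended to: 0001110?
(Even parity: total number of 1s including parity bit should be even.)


Number of 1s in data: 3
Parity bit: 1

1


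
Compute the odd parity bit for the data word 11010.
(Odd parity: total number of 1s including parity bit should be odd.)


Number of 1s in data: 3
Parity bit: 0

0


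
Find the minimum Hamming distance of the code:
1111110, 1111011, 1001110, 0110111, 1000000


Comparing all pairs, minimum distance: 2
Can detect 1 errors, correct 0 errors

2


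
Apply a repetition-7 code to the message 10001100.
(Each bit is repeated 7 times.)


Each bit -> 7 copies

11111110000000000000000000001111111111111100000000000000


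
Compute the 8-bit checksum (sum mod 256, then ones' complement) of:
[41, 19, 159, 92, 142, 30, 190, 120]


Sum = 793 mod 256 = 25
Complement = 230

230


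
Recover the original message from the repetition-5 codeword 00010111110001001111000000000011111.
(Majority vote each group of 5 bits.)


Groups: 00010, 11111, 00010, 01111, 00000, 00000, 11111
Majority votes: 0101001

0101001


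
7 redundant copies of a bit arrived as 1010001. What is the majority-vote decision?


Ones: 3 out of 7
Threshold: 4

0 (3/7 voted 1)


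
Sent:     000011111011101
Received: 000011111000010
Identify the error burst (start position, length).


XOR: 000000000011111

Burst at position 10, length 5


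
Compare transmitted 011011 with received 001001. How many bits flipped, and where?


XOR: 010010

2 error(s) at position(s): 1, 4


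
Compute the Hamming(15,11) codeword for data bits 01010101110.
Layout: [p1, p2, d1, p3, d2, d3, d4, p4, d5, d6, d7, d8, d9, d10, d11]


Parity bits: p1=1, p2=1, p3=1, p4=0

110110100101110


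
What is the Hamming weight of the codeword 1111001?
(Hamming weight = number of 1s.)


Counting 1s in 1111001

5


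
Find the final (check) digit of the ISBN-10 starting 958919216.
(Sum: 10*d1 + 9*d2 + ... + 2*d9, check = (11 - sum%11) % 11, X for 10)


Weighted sum: 336
336 mod 11 = 6

Check digit: 5


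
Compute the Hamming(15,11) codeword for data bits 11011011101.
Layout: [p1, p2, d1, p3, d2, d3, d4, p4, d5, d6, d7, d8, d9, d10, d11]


Parity bits: p1=1, p2=0, p3=1, p4=1

101110111011101


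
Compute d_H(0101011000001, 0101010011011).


XOR: 0000001011010
Count of 1s: 4

4


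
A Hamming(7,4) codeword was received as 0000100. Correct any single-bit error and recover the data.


Syndrome = 5: error at position 5

Data: 0000 (corrected bit 5)


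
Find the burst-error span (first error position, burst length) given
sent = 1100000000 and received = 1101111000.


XOR: 0001111000

Burst at position 3, length 4


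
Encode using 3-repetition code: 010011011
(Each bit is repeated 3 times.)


Each bit -> 3 copies

000111000000111111000111111


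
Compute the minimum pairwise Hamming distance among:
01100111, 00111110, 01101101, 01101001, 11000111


Comparing all pairs, minimum distance: 1
Can detect 0 errors, correct 0 errors

1


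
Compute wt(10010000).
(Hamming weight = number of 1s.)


Counting 1s in 10010000

2


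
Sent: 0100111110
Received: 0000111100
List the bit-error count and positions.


XOR: 0100000010

2 error(s) at position(s): 1, 8


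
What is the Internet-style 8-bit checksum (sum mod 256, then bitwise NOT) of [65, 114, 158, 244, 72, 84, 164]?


Sum = 901 mod 256 = 133
Complement = 122

122


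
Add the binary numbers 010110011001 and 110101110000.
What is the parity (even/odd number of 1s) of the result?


010110011001 = 1433
110101110000 = 3440
Sum = 4873 = 1001100001001
1s count = 5

odd parity (5 ones in 1001100001001)


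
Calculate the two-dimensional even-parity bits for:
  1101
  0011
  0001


Row parities: 101
Column parities: 1111

Row P: 101, Col P: 1111, Corner: 0


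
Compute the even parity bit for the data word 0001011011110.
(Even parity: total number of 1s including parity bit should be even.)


Number of 1s in data: 7
Parity bit: 1

1


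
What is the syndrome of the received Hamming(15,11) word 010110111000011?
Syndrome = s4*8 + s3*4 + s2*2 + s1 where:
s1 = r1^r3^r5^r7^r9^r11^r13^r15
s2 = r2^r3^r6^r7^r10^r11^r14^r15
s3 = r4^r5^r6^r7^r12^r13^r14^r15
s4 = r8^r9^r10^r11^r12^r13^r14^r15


s1=0, s2=0, s3=1, s4=0

Syndrome = 4 (error at position 4)


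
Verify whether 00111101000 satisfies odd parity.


Number of 1s: 5

Yes, parity is correct (5 ones)


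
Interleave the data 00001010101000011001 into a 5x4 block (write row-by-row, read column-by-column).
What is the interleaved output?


Matrix:
  0000
  1010
  1010
  0001
  1001
Read columns: 01101000000110000011

01101000000110000011


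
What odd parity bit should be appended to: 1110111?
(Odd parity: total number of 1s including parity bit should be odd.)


Number of 1s in data: 6
Parity bit: 1

1


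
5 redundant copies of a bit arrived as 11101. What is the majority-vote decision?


Ones: 4 out of 5
Threshold: 3

1 (4/5 voted 1)


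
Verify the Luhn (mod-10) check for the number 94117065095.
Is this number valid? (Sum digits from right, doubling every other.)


Luhn sum = 48
48 mod 10 = 8

Invalid (Luhn sum mod 10 = 8)


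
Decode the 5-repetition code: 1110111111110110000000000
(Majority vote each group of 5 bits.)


Groups: 11101, 11111, 11011, 00000, 00000
Majority votes: 11100

11100


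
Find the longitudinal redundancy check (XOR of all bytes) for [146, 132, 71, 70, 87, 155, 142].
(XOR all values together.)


XOR chain: 146 ^ 132 ^ 71 ^ 70 ^ 87 ^ 155 ^ 142 = 85

85


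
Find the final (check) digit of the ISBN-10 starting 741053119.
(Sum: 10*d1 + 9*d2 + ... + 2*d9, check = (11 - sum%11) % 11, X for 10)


Weighted sum: 184
184 mod 11 = 8

Check digit: 3


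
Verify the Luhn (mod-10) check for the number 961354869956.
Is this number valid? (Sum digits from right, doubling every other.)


Luhn sum = 63
63 mod 10 = 3

Invalid (Luhn sum mod 10 = 3)


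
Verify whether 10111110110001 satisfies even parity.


Number of 1s: 9

No, parity error (9 ones)


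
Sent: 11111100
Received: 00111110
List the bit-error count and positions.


XOR: 11000010

3 error(s) at position(s): 0, 1, 6


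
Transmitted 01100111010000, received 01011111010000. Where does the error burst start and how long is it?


XOR: 00111000000000

Burst at position 2, length 3


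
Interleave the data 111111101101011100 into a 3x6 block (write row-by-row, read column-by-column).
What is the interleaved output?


Matrix:
  111111
  101101
  011100
Read columns: 110101111111100110

110101111111100110


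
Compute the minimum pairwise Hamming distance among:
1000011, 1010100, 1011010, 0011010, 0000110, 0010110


Comparing all pairs, minimum distance: 1
Can detect 0 errors, correct 0 errors

1


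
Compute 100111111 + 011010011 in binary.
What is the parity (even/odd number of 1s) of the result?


100111111 = 319
011010011 = 211
Sum = 530 = 1000010010
1s count = 3

odd parity (3 ones in 1000010010)


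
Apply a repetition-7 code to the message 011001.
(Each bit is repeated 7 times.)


Each bit -> 7 copies

000000011111111111111000000000000001111111


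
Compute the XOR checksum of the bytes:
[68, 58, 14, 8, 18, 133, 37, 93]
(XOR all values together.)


XOR chain: 68 ^ 58 ^ 14 ^ 8 ^ 18 ^ 133 ^ 37 ^ 93 = 151

151


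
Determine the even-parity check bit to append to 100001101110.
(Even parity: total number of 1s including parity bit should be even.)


Number of 1s in data: 6
Parity bit: 0

0


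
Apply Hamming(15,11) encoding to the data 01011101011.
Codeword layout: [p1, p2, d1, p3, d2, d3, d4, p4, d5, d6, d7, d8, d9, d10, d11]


Parity bits: p1=0, p2=0, p3=1, p4=1

000110111101011


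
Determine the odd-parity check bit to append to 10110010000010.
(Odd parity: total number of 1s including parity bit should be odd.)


Number of 1s in data: 5
Parity bit: 0

0


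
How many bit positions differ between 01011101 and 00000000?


XOR: 01011101
Count of 1s: 5

5


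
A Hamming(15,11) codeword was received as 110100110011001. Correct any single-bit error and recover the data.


Syndrome = 0: no error detected

Data: 00010011001 (no errors)


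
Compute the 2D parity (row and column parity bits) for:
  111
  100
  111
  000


Row parities: 1110
Column parities: 100

Row P: 1110, Col P: 100, Corner: 1


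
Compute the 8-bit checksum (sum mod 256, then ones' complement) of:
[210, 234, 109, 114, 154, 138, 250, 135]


Sum = 1344 mod 256 = 64
Complement = 191

191


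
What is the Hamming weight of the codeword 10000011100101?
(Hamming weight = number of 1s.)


Counting 1s in 10000011100101

6


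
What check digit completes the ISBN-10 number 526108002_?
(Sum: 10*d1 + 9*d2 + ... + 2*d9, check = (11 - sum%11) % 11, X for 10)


Weighted sum: 167
167 mod 11 = 2

Check digit: 9


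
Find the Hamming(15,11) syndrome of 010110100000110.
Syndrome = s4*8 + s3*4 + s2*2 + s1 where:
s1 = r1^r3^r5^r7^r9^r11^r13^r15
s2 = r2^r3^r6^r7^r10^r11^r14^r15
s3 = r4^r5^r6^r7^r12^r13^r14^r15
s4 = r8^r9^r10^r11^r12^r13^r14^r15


s1=1, s2=1, s3=1, s4=0

Syndrome = 7 (error at position 7)


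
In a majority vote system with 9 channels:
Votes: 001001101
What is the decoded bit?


Ones: 4 out of 9
Threshold: 5

0 (4/9 voted 1)


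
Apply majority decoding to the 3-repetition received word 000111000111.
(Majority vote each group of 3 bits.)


Groups: 000, 111, 000, 111
Majority votes: 0101

0101


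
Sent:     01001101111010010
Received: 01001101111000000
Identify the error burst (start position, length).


XOR: 00000000000010010

Burst at position 12, length 4


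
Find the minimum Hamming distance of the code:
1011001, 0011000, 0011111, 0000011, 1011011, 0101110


Comparing all pairs, minimum distance: 1
Can detect 0 errors, correct 0 errors

1


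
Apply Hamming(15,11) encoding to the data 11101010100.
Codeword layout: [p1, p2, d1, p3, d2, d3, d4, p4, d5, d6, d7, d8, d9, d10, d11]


Parity bits: p1=1, p2=1, p3=1, p4=1

111111011010100


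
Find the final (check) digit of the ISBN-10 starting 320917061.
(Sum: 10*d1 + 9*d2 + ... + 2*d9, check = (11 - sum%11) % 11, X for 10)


Weighted sum: 172
172 mod 11 = 7

Check digit: 4


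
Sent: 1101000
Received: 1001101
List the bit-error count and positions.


XOR: 0100101

3 error(s) at position(s): 1, 4, 6


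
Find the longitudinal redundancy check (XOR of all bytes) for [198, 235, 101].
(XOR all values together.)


XOR chain: 198 ^ 235 ^ 101 = 72

72


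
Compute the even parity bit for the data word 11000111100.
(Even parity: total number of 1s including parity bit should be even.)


Number of 1s in data: 6
Parity bit: 0

0


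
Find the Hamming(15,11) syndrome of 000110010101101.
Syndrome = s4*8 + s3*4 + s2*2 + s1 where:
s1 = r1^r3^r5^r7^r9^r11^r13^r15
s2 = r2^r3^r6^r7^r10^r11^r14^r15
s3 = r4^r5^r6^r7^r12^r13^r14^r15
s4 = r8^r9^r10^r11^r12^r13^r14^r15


s1=1, s2=0, s3=1, s4=1

Syndrome = 13 (error at position 13)


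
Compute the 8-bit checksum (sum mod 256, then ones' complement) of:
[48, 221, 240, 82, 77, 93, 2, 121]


Sum = 884 mod 256 = 116
Complement = 139

139


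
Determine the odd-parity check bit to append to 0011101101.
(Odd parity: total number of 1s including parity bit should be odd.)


Number of 1s in data: 6
Parity bit: 1

1


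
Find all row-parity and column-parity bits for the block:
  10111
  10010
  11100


Row parities: 001
Column parities: 11001

Row P: 001, Col P: 11001, Corner: 1


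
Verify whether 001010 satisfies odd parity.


Number of 1s: 2

No, parity error (2 ones)


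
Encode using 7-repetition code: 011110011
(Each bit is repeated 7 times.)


Each bit -> 7 copies

000000011111111111111111111111111110000000000000011111111111111


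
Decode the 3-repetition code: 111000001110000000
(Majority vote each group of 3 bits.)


Groups: 111, 000, 001, 110, 000, 000
Majority votes: 100100

100100


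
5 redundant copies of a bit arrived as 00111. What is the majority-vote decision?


Ones: 3 out of 5
Threshold: 3

1 (3/5 voted 1)


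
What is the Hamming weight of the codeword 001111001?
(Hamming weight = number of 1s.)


Counting 1s in 001111001

5


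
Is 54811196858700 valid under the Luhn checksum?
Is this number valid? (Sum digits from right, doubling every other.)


Luhn sum = 57
57 mod 10 = 7

Invalid (Luhn sum mod 10 = 7)


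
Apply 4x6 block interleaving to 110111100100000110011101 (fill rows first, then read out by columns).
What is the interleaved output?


Matrix:
  110111
  100100
  000110
  011101
Read columns: 110010010001111110101001

110010010001111110101001


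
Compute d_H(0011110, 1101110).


XOR: 1110000
Count of 1s: 3

3


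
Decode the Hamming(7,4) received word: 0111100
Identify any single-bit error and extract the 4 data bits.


Syndrome = 0: no error detected

Data: 1100 (no errors)


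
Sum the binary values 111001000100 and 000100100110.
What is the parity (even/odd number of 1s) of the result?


111001000100 = 3652
000100100110 = 294
Sum = 3946 = 111101101010
1s count = 8

even parity (8 ones in 111101101010)


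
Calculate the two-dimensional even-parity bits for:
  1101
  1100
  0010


Row parities: 101
Column parities: 0011

Row P: 101, Col P: 0011, Corner: 0


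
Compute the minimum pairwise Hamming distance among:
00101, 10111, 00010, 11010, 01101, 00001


Comparing all pairs, minimum distance: 1
Can detect 0 errors, correct 0 errors

1


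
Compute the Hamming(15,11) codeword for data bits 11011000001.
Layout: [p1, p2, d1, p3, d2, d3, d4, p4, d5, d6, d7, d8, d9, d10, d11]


Parity bits: p1=1, p2=1, p3=1, p4=0

111110101000001


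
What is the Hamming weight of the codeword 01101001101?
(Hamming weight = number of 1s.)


Counting 1s in 01101001101

6


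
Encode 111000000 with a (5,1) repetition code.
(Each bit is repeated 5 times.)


Each bit -> 5 copies

111111111111111000000000000000000000000000000


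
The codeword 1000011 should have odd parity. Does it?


Number of 1s: 3

Yes, parity is correct (3 ones)


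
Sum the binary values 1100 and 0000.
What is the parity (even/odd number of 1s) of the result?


1100 = 12
0000 = 0
Sum = 12 = 1100
1s count = 2

even parity (2 ones in 1100)


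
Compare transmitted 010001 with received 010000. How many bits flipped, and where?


XOR: 000001

1 error(s) at position(s): 5


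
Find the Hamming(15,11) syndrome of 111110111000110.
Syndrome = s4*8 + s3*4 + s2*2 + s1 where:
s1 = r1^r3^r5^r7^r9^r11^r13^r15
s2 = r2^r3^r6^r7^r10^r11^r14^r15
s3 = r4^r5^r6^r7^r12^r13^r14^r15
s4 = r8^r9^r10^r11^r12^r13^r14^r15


s1=0, s2=0, s3=1, s4=0

Syndrome = 4 (error at position 4)


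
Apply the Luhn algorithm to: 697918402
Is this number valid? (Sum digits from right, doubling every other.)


Luhn sum = 45
45 mod 10 = 5

Invalid (Luhn sum mod 10 = 5)


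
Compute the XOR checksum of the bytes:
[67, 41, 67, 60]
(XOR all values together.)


XOR chain: 67 ^ 41 ^ 67 ^ 60 = 21

21


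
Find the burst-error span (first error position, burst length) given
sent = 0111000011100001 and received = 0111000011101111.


XOR: 0000000000001110

Burst at position 12, length 3


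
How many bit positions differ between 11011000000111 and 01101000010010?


XOR: 10110000010101
Count of 1s: 6

6


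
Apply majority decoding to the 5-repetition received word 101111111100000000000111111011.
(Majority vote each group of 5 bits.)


Groups: 10111, 11111, 00000, 00000, 01111, 11011
Majority votes: 110011

110011


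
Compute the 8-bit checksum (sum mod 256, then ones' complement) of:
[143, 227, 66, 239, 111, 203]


Sum = 989 mod 256 = 221
Complement = 34

34


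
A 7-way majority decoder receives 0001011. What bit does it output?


Ones: 3 out of 7
Threshold: 4

0 (3/7 voted 1)


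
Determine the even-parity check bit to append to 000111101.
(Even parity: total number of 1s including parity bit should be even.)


Number of 1s in data: 5
Parity bit: 1

1


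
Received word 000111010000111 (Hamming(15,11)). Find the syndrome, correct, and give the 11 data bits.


Syndrome = 3: error at position 3

Data: 11100000111 (corrected bit 3)
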